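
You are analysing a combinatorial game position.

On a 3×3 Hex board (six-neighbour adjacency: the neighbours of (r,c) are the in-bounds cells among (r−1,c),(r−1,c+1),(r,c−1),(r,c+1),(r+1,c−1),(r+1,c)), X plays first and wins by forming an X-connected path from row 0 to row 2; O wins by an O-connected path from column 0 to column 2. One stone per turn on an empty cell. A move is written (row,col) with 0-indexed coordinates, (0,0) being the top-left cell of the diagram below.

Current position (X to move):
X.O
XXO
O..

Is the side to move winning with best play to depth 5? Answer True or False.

X winning at [X.O/XXO/O..]: True

[X.O/XXO/O..] X move#1: (0,1):-1/XXO/XXO/O.., (2,1):+1/X.O/XXO/OX.*, (2,2):-1/X.O/XXO/O.X
[X.O/XXO/OX.] end (terminal -1, O#2); searched X.O/XXO/O.. to 5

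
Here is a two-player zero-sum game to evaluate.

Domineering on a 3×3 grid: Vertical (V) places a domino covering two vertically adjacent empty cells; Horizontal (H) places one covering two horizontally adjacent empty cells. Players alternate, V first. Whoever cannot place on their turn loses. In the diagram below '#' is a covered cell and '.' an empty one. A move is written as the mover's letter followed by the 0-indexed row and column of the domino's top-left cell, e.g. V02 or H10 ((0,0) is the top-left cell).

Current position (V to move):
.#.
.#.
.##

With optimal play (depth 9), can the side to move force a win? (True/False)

V winning at [.#./.#./.##]: True

[.#./.#./.##] V move#1: V00:+1/##./##./.##*, V02:+1/.##/.##/.##, V10:+1/.#./##./###
[##./##./.##] end (terminal -1, H#2); searched .#./.#./.## to 9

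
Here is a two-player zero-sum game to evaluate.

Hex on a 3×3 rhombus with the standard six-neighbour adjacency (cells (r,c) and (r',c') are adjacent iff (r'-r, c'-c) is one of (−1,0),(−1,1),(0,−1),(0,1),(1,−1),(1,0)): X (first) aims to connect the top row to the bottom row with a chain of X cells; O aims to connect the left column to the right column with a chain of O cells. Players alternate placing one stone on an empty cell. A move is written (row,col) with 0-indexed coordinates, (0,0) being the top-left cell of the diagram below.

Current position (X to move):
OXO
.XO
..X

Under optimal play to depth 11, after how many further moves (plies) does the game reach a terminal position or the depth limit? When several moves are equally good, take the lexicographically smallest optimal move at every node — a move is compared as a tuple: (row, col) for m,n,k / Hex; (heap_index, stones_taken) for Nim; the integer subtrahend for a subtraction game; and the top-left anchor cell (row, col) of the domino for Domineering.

ply 1, X at OXO/.XO/..X | (1,0)=+1→OXO/XXO/..X*; (2,0)=+1→OXO/.XO/X.X; (2,1)=+1→OXO/.XO/.XX
ply 2, O at OXO/XXO/..X | (2,0)=-1→OXO/XXO/O.X*; (2,1)=-1→OXO/XXO/.OX
ply 3, X at OXO/XXO/O.X | (2,1)=+1→OXO/XXO/OXX*
ply 4: OXO/XXO/OXX is terminal -1 (O); from OXO/.XO/..X depth 11

PV length from [OXO/.XO/..X]: 3 plies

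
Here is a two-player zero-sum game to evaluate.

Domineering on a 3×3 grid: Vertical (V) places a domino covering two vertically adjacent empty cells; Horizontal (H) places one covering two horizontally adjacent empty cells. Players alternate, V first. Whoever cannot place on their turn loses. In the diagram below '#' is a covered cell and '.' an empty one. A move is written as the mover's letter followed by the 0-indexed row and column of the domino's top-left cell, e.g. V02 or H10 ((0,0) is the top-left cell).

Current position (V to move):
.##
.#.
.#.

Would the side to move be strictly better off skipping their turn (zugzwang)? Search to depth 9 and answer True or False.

zugzwang(.##/.#./.#., V) = False

ply 1, V at .##/.#./.#. | V00=+1→###/##./.#.*; V10=+1→.##/##./##.; V12=+1→.##/.##/.##
ply 2: ###/##./.#. is terminal -1 (H); from .##/.#./.#. depth 9
if V skipped the turn, H would face:
~ ply 1: .##/.#./.#. is terminal -1 (H); from .##/.#./.#. depth 9
compare (V): move=+1 vs pass=+1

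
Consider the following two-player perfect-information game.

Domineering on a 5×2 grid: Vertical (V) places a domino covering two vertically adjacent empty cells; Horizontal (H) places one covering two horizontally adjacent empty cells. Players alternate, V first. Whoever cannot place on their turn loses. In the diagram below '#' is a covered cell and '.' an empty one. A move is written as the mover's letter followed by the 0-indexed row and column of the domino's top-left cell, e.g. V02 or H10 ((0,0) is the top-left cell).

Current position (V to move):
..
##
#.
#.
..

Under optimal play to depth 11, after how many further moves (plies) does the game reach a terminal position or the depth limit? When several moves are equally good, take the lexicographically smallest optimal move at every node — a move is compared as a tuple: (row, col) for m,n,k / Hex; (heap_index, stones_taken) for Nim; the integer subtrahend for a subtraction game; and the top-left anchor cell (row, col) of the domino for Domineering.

PV length from [../##/#./#./..]: 2 plies

ply 1, V at ../##/#./#./.. | V21=-1→../##/##/##/..*; V31=-1→../##/#./##/.#
ply 2, H at ../##/##/##/.. | H00=+1→##/##/##/##/..*; H40=+1→../##/##/##/##
ply 3: ##/##/##/##/.. is terminal -1 (V); from ../##/#./#./.. depth 11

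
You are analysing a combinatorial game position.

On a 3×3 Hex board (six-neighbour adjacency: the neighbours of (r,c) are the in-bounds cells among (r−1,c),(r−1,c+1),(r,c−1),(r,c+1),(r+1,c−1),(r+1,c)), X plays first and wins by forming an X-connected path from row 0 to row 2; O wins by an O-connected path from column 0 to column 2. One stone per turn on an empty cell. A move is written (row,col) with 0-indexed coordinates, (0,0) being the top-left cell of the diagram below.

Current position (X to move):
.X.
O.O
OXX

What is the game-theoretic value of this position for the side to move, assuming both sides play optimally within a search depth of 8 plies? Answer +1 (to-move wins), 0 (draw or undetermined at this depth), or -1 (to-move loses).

value(.X./O.O/OXX, X) = +1

[.X./O.O/OXX] X move#1: (0,0):-1/XX./O.O/OXX, (0,2):-1/.XX/O.O/OXX, (1,1):+1/.X./OXO/OXX*
[.X./OXO/OXX] end (terminal -1, O#2); searched .X./O.O/OXX to 8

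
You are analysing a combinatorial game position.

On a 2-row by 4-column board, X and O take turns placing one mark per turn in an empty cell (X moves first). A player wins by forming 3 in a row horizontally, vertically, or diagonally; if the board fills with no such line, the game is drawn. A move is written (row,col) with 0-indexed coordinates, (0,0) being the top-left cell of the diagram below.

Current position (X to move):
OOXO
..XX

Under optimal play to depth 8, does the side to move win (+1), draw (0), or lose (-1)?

ply 1, X at OOXO/..XX | (1,0)=+0→OOXO/X.XX; (1,1)=+1→OOXO/.XXX*
ply 2: OOXO/.XXX is terminal -1 (O); from OOXO/..XX depth 8

value(OOXO/..XX, X) = +1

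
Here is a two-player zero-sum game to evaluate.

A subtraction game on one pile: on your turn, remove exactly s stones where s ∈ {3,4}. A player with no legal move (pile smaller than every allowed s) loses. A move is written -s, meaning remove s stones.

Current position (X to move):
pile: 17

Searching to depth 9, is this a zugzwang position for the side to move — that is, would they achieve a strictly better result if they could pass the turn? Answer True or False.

ply 1, X at 17 | -3=+1→14*; -4=-1→13
ply 2, O at 14 | -3=-1→11*; -4=-1→10
ply 3, X at 11 | -3=+1→8*; -4=+1→7
ply 4, O at 8 | -3=-1→5*; -4=-1→4
ply 5, X at 5 | -3=+1→2*; -4=+1→1
ply 6: 2 is terminal -1 (O); from 17 depth 9
suppose X passes — search the same position with O to move:
pass> ply 1, O at 17 | -3=+1→14*; -4=-1→13
pass> ply 2, X at 14 | -3=-1→11*; -4=-1→10
pass> ply 3, O at 11 | -3=+1→8*; -4=+1→7
pass> ply 4, X at 8 | -3=-1→5*; -4=-1→4
pass> ply 5, O at 5 | -3=+1→2*; -4=+1→1
pass> ply 6: 2 is terminal -1 (X); from 17 depth 9
for X: play +1, pass -1

zugzwang(17, X) = False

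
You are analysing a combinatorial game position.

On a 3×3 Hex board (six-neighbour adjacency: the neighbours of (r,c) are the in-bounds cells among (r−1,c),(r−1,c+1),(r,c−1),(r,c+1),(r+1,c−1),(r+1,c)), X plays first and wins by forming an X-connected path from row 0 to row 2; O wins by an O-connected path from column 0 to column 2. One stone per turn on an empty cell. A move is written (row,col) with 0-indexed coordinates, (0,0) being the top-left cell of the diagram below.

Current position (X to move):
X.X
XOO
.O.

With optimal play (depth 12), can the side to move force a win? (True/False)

X winning at [X.X/XOO/.O.]: True

ply 1, X at X.X/XOO/.O. | (0,1)=-1→XXX/XOO/.O.; (2,0)=+1→X.X/XOO/XO.*; (2,2)=-1→X.X/XOO/.OX
ply 2: X.X/XOO/XO. is terminal -1 (O); from X.X/XOO/.O. depth 12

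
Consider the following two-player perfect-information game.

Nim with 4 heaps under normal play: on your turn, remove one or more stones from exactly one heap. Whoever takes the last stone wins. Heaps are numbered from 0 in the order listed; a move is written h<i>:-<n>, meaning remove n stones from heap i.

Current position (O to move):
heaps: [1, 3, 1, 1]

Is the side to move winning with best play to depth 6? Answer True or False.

p1 O@[(1,3,1,1)]: h0:-1[(0,3,1,1)]-1 h1:-1[(1,2,1,1)]-1 h1:-2[(1,1,1,1)]+1* h1:-3[(1,0,1,1)]-1 h2:-1[(1,3,0,1)]-1 h3:-1[(1,3,1,0)]-1
p2 X@[(1,1,1,1)]: h0:-1[(0,1,1,1)]-1* h1:-1[(1,0,1,1)]-1 h2:-1[(1,1,0,1)]-1 h3:-1[(1,1,1,0)]-1
p3 O@[(0,1,1,1)]: h1:-1[(0,0,1,1)]+1* h2:-1[(0,1,0,1)]+1 h3:-1[(0,1,1,0)]+1
p4 X@[(0,0,1,1)]: h2:-1[(0,0,0,1)]-1* h3:-1[(0,0,1,0)]-1
p5 O@[(0,0,0,1)]: h3:-1[(0,0,0,0)]+1*
p6 X@[(0,0,0,0)] terminal -1; root [(1,3,1,1)] d6

O winning at [(1,3,1,1)]: True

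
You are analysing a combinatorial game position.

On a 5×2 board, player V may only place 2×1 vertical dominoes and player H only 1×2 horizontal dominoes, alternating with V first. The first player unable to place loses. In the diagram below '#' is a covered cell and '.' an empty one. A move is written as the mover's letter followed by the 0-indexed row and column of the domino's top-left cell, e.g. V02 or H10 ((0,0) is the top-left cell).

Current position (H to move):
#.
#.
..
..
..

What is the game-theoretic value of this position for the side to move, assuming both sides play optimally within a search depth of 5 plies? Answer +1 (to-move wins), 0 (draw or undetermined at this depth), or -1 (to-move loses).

[#./#./../../..] H move#1: H20:-1/#./#./##/../.., H30:+1/#./#./../##/..*, H40:-1/#./#./../../##
[#./#./../##/..] V move#2: V01:-1/##/##/../##/..*, V11:-1/#./##/.#/##/..
[##/##/../##/..] H move#3: H20:+1/##/##/##/##/..*, H40:+1/##/##/../##/##
[##/##/##/##/..] end (terminal -1, V#4); searched #./#./../../.. to 5

value(#./#./../../.., H) = +1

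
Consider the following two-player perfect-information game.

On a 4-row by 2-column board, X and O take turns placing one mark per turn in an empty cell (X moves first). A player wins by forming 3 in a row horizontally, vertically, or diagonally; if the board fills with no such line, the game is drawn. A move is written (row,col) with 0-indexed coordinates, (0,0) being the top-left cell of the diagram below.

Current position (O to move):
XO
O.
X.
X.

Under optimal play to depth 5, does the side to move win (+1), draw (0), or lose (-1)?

value(XO/O./X./X., O) = 0

[XO/O./X./X.] O move#1: (1,1):+0/XO/OO/X./X.*, (2,1):+0/XO/O./XO/X., (3,1):+0/XO/O./X./XO
[XO/OO/X./X.] X move#2: (2,1):+0/XO/OO/XX/X.*, (3,1):-1/XO/OO/X./XX
[XO/OO/XX/X.] O move#3: (3,1):+0/XO/OO/XX/XO*
[XO/OO/XX/XO] end (terminal +0, X#4); searched XO/O./X./X. to 5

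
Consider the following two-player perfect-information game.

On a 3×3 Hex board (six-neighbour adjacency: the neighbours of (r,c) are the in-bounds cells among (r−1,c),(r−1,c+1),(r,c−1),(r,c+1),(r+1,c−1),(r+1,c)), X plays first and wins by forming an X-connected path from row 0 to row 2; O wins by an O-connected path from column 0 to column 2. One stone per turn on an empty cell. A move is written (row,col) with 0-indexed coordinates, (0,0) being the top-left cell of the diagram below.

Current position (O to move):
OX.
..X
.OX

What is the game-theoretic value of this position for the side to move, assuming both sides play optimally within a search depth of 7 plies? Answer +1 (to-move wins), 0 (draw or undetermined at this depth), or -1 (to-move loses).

value(OX./..X/.OX, O) = -1

ply 1, O at OX./..X/.OX | (0,2)=-1→OXO/..X/.OX*; (1,0)=-1→OX./O.X/.OX; (1,1)=-1→OX./.OX/.OX; (2,0)=-1→OX./..X/OOX
ply 2, X at OXO/..X/.OX | (1,0)=+1→OXO/X.X/.OX*; (1,1)=+1→OXO/.XX/.OX; (2,0)=+1→OXO/..X/XOX
ply 3, O at OXO/X.X/.OX | (1,1)=-1→OXO/XOX/.OX*; (2,0)=-1→OXO/X.X/OOX
ply 4, X at OXO/XOX/.OX | (2,0)=+1→OXO/XOX/XOX*
ply 5: OXO/XOX/XOX is terminal -1 (O); from OX./..X/.OX depth 7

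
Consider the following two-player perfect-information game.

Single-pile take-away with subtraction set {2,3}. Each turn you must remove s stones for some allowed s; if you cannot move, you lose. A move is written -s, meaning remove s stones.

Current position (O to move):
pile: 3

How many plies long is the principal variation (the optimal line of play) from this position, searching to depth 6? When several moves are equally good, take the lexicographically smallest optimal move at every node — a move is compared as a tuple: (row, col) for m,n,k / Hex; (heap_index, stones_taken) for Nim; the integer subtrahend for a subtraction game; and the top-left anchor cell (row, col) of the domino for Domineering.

ply 1, O at 3 | -2=+1→1*; -3=+1→0
ply 2: 1 is terminal -1 (X); from 3 depth 6

PV length from [3]: 1 ply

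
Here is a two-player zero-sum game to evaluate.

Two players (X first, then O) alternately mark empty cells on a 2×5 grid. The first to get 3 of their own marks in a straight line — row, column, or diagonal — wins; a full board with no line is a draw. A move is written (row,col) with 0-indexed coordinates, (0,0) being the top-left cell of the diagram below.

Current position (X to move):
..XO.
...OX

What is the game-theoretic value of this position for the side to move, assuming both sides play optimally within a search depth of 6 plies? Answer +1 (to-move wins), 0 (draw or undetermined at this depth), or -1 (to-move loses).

value(..XO./...OX, X) = 0

p1 X@[..XO./...OX]: (0,0)[X.XO./...OX]+0* (0,1)[.XXO./...OX]+0 (0,4)[..XOX/...OX]+0 (1,0)[..XO./X..OX]+0 (1,1)[..XO./.X.OX]+0 (1,2)[..XO./..XOX]+0
p2 O@[X.XO./...OX]: (0,1)[XOXO./...OX]+0* (0,4)[X.XOO/...OX]-1 (1,0)[X.XO./O..OX]-1 (1,1)[X.XO./.O.OX]-1 (1,2)[X.XO./..OOX]-1
p3 X@[XOXO./...OX]: (0,4)[XOXOX/...OX]+0* (1,0)[XOXO./X..OX]+0 (1,1)[XOXO./.X.OX]+0 (1,2)[XOXO./..XOX]+0
p4 O@[XOXOX/...OX]: (1,0)[XOXOX/O..OX]+0* (1,1)[XOXOX/.O.OX]+0 (1,2)[XOXOX/..OOX]+0
p5 X@[XOXOX/O..OX]: (1,1)[XOXOX/OX.OX]+0* (1,2)[XOXOX/O.XOX]+0
p6 O@[XOXOX/OX.OX]: (1,2)[XOXOX/OXOOX]+0*
p7 X@[XOXOX/OXOOX] terminal +0; root [..XO./...OX] d6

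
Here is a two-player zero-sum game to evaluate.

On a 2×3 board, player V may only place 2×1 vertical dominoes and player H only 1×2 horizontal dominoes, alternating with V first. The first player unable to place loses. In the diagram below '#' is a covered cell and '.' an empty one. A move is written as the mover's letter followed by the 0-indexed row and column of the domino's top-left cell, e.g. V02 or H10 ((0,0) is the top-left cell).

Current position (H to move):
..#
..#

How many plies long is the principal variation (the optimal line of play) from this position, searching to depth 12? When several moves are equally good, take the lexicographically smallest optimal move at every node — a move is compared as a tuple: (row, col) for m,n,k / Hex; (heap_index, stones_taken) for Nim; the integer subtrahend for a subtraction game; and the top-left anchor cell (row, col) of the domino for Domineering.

PV length from [..#/..#]: 1 ply

[..#/..#] H move#1: H00:+1/###/..#*, H10:+1/..#/###
[###/..#] end (terminal -1, V#2); searched ..#/..# to 12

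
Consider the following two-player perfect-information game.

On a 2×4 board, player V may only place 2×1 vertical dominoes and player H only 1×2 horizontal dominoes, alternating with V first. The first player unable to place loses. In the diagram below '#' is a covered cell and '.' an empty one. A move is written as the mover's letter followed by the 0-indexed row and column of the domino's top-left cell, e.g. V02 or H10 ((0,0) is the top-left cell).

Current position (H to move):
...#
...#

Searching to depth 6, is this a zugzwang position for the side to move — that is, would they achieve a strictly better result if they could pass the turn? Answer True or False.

zugzwang(...#/...#, H) = False

p1 H@[...#/...#]: H00[##.#/...#]+1* H01[.###/...#]+1 H10[...#/##.#]+1 H11[...#/.###]+1
p2 V@[##.#/...#]: V02[####/..##]-1*
p3 H@[####/..##]: H10[####/####]+1*
p4 V@[####/####] terminal -1; root [...#/...#] d6
suppose H passes — search the same position with V to move:
pass> p1 V@[...#/...#]: V00[#..#/#..#]-1 V01[.#.#/.#.#]+1* V02[..##/..##]-1
pass> p2 H@[.#.#/.#.#] terminal -1; root [...#/...#] d6
for H: play +1, pass -1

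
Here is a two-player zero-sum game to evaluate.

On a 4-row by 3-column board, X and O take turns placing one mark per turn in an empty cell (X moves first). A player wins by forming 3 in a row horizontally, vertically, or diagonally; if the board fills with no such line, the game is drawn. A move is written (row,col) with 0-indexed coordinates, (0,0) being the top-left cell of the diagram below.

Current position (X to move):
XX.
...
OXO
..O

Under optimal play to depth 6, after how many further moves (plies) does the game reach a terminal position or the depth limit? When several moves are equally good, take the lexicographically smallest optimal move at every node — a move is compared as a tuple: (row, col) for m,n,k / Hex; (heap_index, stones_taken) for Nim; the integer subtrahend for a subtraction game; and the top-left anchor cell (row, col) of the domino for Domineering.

[XX./.../OXO/..O] X move#1: (0,2):+1/XXX/.../OXO/..O*, (1,0):-1/XX./X../OXO/..O, (1,1):+1/XX./.X./OXO/..O, (1,2):+1/XX./..X/OXO/..O, (3,0):-1/XX./.../OXO/X.O, (3,1):-1/XX./.../OXO/.XO
[XXX/.../OXO/..O] end (terminal -1, O#2); searched XX./.../OXO/..O to 6

PV length from [XX./.../OXO/..O]: 1 ply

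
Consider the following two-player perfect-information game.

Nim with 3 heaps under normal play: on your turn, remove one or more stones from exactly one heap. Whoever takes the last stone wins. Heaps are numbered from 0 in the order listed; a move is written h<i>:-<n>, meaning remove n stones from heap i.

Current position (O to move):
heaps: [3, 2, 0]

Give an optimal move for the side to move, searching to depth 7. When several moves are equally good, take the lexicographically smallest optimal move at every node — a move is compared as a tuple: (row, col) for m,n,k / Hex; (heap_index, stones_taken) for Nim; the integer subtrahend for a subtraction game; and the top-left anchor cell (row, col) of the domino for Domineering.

[(3,2,0)] O move#1: h0:-1:+1/(2,2,0)*, h0:-2:-1/(1,2,0), h0:-3:-1/(0,2,0), h1:-1:-1/(3,1,0), h1:-2:-1/(3,0,0)
[(2,2,0)] X move#2: h0:-1:-1/(1,2,0)*, h0:-2:-1/(0,2,0), h1:-1:-1/(2,1,0), h1:-2:-1/(2,0,0)
[(1,2,0)] O move#3: h0:-1:-1/(0,2,0), h1:-1:+1/(1,1,0)*, h1:-2:-1/(1,0,0)
[(1,1,0)] X move#4: h0:-1:-1/(0,1,0)*, h1:-1:-1/(1,0,0)
[(0,1,0)] O move#5: h1:-1:+1/(0,0,0)*
[(0,0,0)] end (terminal -1, X#6); searched (3,2,0) to 7

O's best at [(3,2,0)]: h0:-1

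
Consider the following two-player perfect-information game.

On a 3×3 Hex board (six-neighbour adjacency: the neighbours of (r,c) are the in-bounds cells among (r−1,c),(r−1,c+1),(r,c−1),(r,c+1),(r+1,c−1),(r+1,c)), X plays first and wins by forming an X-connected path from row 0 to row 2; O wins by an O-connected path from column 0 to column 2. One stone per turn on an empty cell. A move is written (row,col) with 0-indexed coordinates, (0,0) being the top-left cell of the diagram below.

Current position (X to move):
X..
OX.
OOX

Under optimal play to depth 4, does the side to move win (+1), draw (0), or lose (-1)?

p1 X@[X../OX./OOX]: (0,1)[XX./OX./OOX]-1 (0,2)[X.X/OX./OOX]-1 (1,2)[X../OXX/OOX]+1*
p2 O@[X../OXX/OOX]: (0,1)[XO./OXX/OOX]-1* (0,2)[X.O/OXX/OOX]-1
p3 X@[XO./OXX/OOX]: (0,2)[XOX/OXX/OOX]+1*
p4 O@[XOX/OXX/OOX] terminal -1; root [X../OX./OOX] d4

value(X../OX./OOX, X) = +1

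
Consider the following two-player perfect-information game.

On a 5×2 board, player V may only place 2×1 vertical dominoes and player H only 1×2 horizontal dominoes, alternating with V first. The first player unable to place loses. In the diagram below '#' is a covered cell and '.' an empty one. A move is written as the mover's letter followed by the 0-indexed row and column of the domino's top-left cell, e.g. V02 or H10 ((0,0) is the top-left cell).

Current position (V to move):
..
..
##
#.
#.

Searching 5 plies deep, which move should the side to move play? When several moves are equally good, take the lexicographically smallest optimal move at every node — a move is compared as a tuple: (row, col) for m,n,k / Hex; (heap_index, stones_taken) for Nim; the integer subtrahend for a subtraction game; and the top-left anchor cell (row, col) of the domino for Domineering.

V's best at [../../##/#./#.]: V00

p1 V@[../../##/#./#.]: V00[#./#./##/#./#.]+1* V01[.#/.#/##/#./#.]+1 V31[../../##/##/##]-1
p2 H@[#./#./##/#./#.] terminal -1; root [../../##/#./#.] d5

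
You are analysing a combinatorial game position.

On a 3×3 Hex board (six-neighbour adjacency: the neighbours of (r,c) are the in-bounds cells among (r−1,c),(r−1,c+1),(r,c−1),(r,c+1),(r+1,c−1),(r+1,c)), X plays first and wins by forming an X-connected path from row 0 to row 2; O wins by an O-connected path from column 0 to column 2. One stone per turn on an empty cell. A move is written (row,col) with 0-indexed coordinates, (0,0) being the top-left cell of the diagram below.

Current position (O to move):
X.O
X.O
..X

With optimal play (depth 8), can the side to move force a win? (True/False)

[X.O/X.O/..X] O move#1: (0,1):-1/XOO/X.O/..X, (1,1):-1/X.O/XOO/..X, (2,0):+1/X.O/X.O/O.X*, (2,1):-1/X.O/X.O/.OX
[X.O/X.O/O.X] X move#2: (0,1):-1/XXO/X.O/O.X*, (1,1):-1/X.O/XXO/O.X, (2,1):-1/X.O/X.O/OXX
[XXO/X.O/O.X] O move#3: (1,1):+1/XXO/XOO/O.X*, (2,1):+1/XXO/X.O/OOX
[XXO/XOO/O.X] end (terminal -1, X#4); searched X.O/X.O/..X to 8

O winning at [X.O/X.O/..X]: True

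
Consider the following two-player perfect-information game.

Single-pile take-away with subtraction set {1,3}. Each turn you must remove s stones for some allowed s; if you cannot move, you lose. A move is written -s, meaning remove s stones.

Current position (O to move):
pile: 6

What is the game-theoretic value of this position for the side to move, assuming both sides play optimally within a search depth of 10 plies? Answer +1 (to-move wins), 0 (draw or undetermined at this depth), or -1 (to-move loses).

value(6, O) = -1

[6] O move#1: -1:-1/5*, -3:-1/3
[5] X move#2: -1:+1/4*, -3:+1/2
[4] O move#3: -1:-1/3*, -3:-1/1
[3] X move#4: -1:+1/2*, -3:+1/0
[2] O move#5: -1:-1/1*
[1] X move#6: -1:+1/0*
[0] end (terminal -1, O#7); searched 6 to 10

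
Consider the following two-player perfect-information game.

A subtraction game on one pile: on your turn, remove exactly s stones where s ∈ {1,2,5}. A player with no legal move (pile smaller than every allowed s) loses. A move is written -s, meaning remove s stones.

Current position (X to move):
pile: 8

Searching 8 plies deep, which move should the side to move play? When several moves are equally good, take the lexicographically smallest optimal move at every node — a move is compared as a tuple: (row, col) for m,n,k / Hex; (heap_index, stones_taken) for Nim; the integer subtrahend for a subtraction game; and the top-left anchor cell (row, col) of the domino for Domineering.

[8] X move#1: -1:-1/7, -2:+1/6*, -5:+1/3
[6] O move#2: -1:-1/5*, -2:-1/4, -5:-1/1
[5] X move#3: -1:-1/4, -2:+1/3*, -5:+1/0
[3] O move#4: -1:-1/2*, -2:-1/1
[2] X move#5: -1:-1/1, -2:+1/0*
[0] end (terminal -1, O#6); searched 8 to 8

X's best at [8]: -2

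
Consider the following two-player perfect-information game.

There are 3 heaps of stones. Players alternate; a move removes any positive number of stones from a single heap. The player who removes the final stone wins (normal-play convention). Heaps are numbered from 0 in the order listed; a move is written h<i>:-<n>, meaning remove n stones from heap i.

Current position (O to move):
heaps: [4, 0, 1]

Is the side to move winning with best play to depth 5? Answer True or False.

O winning at [(4,0,1)]: True

[(4,0,1)] O move#1: h0:-1:-1/(3,0,1), h0:-2:-1/(2,0,1), h0:-3:+1/(1,0,1)*, h0:-4:-1/(0,0,1), h2:-1:-1/(4,0,0)
[(1,0,1)] X move#2: h0:-1:-1/(0,0,1)*, h2:-1:-1/(1,0,0)
[(0,0,1)] O move#3: h2:-1:+1/(0,0,0)*
[(0,0,0)] end (terminal -1, X#4); searched (4,0,1) to 5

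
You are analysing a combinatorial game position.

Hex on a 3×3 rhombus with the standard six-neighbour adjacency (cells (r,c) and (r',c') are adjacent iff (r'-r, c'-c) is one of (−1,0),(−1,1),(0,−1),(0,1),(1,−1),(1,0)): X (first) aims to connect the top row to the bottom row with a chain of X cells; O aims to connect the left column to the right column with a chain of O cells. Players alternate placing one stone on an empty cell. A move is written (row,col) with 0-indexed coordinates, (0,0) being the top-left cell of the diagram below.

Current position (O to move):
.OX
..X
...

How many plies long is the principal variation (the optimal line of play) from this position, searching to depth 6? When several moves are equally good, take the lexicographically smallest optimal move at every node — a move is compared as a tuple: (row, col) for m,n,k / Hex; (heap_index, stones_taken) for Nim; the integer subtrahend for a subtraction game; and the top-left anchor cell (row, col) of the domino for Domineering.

ply 1, O at .OX/..X/... | (0,0)=-1→OOX/..X/...*; (1,0)=-1→.OX/O.X/...; (1,1)=-1→.OX/.OX/...; (2,0)=-1→.OX/..X/O..; (2,1)=-1→.OX/..X/.O.; (2,2)=-1→.OX/..X/..O
ply 2, X at OOX/..X/... | (1,0)=+1→OOX/X.X/...*; (1,1)=+1→OOX/.XX/...; (2,0)=+1→OOX/..X/X..; (2,1)=+1→OOX/..X/.X.; (2,2)=+1→OOX/..X/..X
ply 3, O at OOX/X.X/... | (1,1)=-1→OOX/XOX/...*; (2,0)=-1→OOX/X.X/O..; (2,1)=-1→OOX/X.X/.O.; (2,2)=-1→OOX/X.X/..O
ply 4, X at OOX/XOX/... | (2,0)=+1→OOX/XOX/X..*; (2,1)=+1→OOX/XOX/.X.; (2,2)=+1→OOX/XOX/..X
ply 5, O at OOX/XOX/X.. | (2,1)=-1→OOX/XOX/XO.*; (2,2)=-1→OOX/XOX/X.O
ply 6, X at OOX/XOX/XO. | (2,2)=+1→OOX/XOX/XOX*
ply 7: OOX/XOX/XOX is terminal -1 (O); from .OX/..X/... depth 6

PV length from [.OX/..X/...]: 6 plies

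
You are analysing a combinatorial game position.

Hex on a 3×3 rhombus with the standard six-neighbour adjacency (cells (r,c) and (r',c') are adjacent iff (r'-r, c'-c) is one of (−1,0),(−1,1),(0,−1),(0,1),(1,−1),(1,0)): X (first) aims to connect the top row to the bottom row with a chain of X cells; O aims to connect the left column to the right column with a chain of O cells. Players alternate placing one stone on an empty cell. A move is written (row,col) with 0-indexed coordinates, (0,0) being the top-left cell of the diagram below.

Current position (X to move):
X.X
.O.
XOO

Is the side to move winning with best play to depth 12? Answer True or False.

ply 1, X at X.X/.O./XOO | (0,1)=-1→XXX/.O./XOO; (1,0)=+1→X.X/XO./XOO*; (1,2)=-1→X.X/.OX/XOO
ply 2: X.X/XO./XOO is terminal -1 (O); from X.X/.O./XOO depth 12

X winning at [X.X/.O./XOO]: True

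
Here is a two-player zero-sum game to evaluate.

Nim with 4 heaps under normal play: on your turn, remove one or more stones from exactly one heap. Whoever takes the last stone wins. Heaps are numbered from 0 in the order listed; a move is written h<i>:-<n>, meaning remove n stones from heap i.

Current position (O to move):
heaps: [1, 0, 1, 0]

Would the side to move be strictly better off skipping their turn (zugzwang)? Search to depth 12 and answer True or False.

zugzwang((1,0,1,0), O) = True

ply 1, O at (1,0,1,0) | h0:-1=-1→(0,0,1,0)*; h2:-1=-1→(1,0,0,0)
ply 2, X at (0,0,1,0) | h2:-1=+1→(0,0,0,0)*
ply 3: (0,0,0,0) is terminal -1 (O); from (1,0,1,0) depth 12
if O skipped the turn, X would face:
~ ply 1, X at (1,0,1,0) | h0:-1=-1→(0,0,1,0)*; h2:-1=-1→(1,0,0,0)
~ ply 2, O at (0,0,1,0) | h2:-1=+1→(0,0,0,0)*
~ ply 3: (0,0,0,0) is terminal -1 (X); from (1,0,1,0) depth 12
compare (O): move=-1 vs pass=+1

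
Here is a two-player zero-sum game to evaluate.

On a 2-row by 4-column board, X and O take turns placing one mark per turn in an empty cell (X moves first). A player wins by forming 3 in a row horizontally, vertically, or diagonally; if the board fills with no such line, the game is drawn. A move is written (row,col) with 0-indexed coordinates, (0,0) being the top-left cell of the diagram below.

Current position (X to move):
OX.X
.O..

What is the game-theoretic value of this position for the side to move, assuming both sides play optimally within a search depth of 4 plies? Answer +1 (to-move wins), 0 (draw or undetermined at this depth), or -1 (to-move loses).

[OX.X/.O..] X move#1: (0,2):+1/OXXX/.O..*, (1,0):+0/OX.X/XO.., (1,2):+0/OX.X/.OX., (1,3):+0/OX.X/.O.X
[OXXX/.O..] end (terminal -1, O#2); searched OX.X/.O.. to 4

value(OX.X/.O.., X) = +1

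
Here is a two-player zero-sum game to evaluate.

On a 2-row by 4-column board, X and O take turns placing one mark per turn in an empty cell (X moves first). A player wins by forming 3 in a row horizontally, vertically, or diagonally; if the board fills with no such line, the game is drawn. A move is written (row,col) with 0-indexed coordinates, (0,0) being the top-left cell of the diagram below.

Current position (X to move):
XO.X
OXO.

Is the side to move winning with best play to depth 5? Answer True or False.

[XO.X/OXO.] X move#1: (0,2):+0/XOXX/OXO.*, (1,3):+0/XO.X/OXOX
[XOXX/OXO.] O move#2: (1,3):+0/XOXX/OXOO*
[XOXX/OXOO] end (terminal +0, X#3); searched XO.X/OXO. to 5

X winning at [XO.X/OXO.]: False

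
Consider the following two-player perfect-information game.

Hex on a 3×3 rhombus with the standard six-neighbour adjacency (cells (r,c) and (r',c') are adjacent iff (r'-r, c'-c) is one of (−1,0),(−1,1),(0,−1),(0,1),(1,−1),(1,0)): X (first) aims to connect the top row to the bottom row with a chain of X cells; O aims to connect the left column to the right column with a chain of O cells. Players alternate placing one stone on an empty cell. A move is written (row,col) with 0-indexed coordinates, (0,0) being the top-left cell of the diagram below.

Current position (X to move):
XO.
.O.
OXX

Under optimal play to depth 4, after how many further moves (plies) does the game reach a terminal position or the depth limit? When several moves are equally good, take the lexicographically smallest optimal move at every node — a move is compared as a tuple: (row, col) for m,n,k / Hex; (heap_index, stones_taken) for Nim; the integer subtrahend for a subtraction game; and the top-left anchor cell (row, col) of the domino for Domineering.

[XO./.O./OXX] X move#1: (0,2):-1/XOX/.O./OXX*, (1,0):-1/XO./XO./OXX, (1,2):-1/XO./.OX/OXX
[XOX/.O./OXX] O move#2: (1,0):-1/XOX/OO./OXX, (1,2):+1/XOX/.OO/OXX*
[XOX/.OO/OXX] end (terminal -1, X#3); searched XO./.O./OXX to 4

PV length from [XO./.O./OXX]: 2 plies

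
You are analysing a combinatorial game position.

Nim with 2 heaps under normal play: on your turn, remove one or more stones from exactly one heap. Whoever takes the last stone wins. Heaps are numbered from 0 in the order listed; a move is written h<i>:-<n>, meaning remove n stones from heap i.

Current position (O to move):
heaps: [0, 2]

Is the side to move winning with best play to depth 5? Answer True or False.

O winning at [(0,2)]: True

p1 O@[(0,2)]: h1:-1[(0,1)]-1 h1:-2[(0,0)]+1*
p2 X@[(0,0)] terminal -1; root [(0,2)] d5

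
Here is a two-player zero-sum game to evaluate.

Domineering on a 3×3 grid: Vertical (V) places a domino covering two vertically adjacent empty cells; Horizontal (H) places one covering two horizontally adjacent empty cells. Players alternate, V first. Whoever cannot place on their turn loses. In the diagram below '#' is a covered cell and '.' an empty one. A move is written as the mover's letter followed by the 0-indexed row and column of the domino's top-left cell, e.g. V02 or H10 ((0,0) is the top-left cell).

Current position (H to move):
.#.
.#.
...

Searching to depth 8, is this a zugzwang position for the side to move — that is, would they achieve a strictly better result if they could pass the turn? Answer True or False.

zugzwang(.#./.#./..., H) = False

p1 H@[.#./.#./...]: H20[.#./.#./##.]-1* H21[.#./.#./.##]-1
p2 V@[.#./.#./##.]: V00[##./##./##.]+1* V02[.##/.##/##.]+1 V12[.#./.##/###]+1
p3 H@[##./##./##.] terminal -1; root [.#./.#./...] d8
if H skipped the turn, V would face:
~ p1 V@[.#./.#./...]: V00[##./##./...]+1* V02[.##/.##/...]+1 V10[.#./##./#..]+1 V12[.#./.##/..#]+1
~ p2 H@[##./##./...]: H20[##./##./##.]-1* H21[##./##./.##]-1
~ p3 V@[##./##./##.]: V02[###/###/##.]+1* V12[##./###/###]+1
~ p4 H@[###/###/##.] terminal -1; root [.#./.#./...] d8
compare (H): move=-1 vs pass=-1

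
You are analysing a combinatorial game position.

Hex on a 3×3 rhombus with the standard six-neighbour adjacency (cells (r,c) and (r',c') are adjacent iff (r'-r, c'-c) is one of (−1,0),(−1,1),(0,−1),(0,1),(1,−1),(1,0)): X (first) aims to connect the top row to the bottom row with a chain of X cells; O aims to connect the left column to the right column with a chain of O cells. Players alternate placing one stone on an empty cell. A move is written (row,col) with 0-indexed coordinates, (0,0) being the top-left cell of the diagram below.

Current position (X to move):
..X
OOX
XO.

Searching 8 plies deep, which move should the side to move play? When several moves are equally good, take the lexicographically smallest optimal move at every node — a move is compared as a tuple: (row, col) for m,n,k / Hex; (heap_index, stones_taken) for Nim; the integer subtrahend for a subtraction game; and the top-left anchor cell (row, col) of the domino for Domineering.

p1 X@[..X/OOX/XO.]: (0,0)[X.X/OOX/XO.]-1 (0,1)[.XX/OOX/XO.]-1 (2,2)[..X/OOX/XOX]+1*
p2 O@[..X/OOX/XOX] terminal -1; root [..X/OOX/XO.] d8

X's best at [..X/OOX/XO.]: (2,2)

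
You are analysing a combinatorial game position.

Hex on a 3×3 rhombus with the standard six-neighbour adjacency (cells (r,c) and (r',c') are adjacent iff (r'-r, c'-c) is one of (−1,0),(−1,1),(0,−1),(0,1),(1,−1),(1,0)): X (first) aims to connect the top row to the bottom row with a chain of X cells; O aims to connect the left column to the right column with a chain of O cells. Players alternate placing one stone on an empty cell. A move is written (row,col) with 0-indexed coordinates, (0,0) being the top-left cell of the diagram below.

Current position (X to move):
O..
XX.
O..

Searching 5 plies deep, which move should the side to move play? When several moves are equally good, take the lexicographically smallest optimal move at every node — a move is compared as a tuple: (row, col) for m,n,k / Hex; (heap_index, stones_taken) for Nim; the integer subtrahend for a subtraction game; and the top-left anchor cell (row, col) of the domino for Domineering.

[O../XX./O..] X move#1: (0,1):-1/OX./XX./O.., (0,2):-1/O.X/XX./O.., (1,2):+1/O../XXX/O..*, (2,1):+1/O../XX./OX., (2,2):+1/O../XX./O.X
[O../XXX/O..] O move#2: (0,1):-1/OO./XXX/O..*, (0,2):-1/O.O/XXX/O.., (2,1):-1/O../XXX/OO., (2,2):-1/O../XXX/O.O
[OO./XXX/O..] X move#3: (0,2):+1/OOX/XXX/O..*, (2,1):-1/OO./XXX/OX., (2,2):-1/OO./XXX/O.X
[OOX/XXX/O..] O move#4: (2,1):-1/OOX/XXX/OO.*, (2,2):-1/OOX/XXX/O.O
[OOX/XXX/OO.] X move#5: (2,2):+1/OOX/XXX/OOX*
[OOX/XXX/OOX] end (terminal -1, O#6); searched O../XX./O.. to 5

X's best at [O../XX./O..]: (1,2)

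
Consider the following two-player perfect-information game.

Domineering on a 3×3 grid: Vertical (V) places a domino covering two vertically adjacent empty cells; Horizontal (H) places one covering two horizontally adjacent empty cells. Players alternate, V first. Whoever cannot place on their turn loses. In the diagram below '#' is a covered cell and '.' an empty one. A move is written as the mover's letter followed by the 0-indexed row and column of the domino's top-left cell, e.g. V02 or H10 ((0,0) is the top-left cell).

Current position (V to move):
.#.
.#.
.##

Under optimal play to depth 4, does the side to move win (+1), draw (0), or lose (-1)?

value(.#./.#./.##, V) = +1

p1 V@[.#./.#./.##]: V00[##./##./.##]+1* V02[.##/.##/.##]+1 V10[.#./##./###]+1
p2 H@[##./##./.##] terminal -1; root [.#./.#./.##] d4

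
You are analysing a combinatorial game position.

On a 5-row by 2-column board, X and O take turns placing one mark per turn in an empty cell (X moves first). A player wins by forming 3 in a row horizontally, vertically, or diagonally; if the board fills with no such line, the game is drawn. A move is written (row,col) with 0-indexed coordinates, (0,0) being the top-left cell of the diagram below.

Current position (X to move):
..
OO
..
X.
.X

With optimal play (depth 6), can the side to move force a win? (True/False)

X winning at [../OO/../X./.X]: False

ply 1, X at ../OO/../X./.X | (0,0)=-1→X./OO/../X./.X; (0,1)=+0→.X/OO/../X./.X*; (2,0)=+0→../OO/X./X./.X; (2,1)=+0→../OO/.X/X./.X; (3,1)=+0→../OO/../XX/.X; (4,0)=-1→../OO/../X./XX
ply 2, O at .X/OO/../X./.X | (0,0)=+0→OX/OO/../X./.X*; (2,0)=+0→.X/OO/O./X./.X; (2,1)=+0→.X/OO/.O/X./.X; (3,1)=+0→.X/OO/../XO/.X; (4,0)=+0→.X/OO/../X./OX
ply 3, X at OX/OO/../X./.X | (2,0)=+0→OX/OO/X./X./.X*; (2,1)=-1→OX/OO/.X/X./.X; (3,1)=-1→OX/OO/../XX/.X; (4,0)=-1→OX/OO/../X./XX
ply 4, O at OX/OO/X./X./.X | (2,1)=-1→OX/OO/XO/X./.X; (3,1)=-1→OX/OO/X./XO/.X; (4,0)=+0→OX/OO/X./X./OX*
ply 5, X at OX/OO/X./X./OX | (2,1)=+0→OX/OO/XX/X./OX*; (3,1)=+0→OX/OO/X./XX/OX
ply 6, O at OX/OO/XX/X./OX | (3,1)=+0→OX/OO/XX/XO/OX*
ply 7: OX/OO/XX/XO/OX is terminal +0 (X); from ../OO/../X./.X depth 6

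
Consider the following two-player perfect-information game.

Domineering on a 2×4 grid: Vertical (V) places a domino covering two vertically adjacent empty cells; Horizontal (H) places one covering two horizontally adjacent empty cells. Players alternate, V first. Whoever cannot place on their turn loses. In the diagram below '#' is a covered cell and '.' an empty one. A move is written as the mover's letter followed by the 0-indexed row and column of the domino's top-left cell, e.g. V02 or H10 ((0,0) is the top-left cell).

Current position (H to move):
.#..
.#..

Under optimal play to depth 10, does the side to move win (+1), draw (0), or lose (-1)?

p1 H@[.#../.#..]: H02[.###/.#..]+1* H12[.#../.###]+1
p2 V@[.###/.#..]: V00[####/##..]-1*
p3 H@[####/##..]: H12[####/####]+1*
p4 V@[####/####] terminal -1; root [.#../.#..] d10

value(.#../.#.., H) = +1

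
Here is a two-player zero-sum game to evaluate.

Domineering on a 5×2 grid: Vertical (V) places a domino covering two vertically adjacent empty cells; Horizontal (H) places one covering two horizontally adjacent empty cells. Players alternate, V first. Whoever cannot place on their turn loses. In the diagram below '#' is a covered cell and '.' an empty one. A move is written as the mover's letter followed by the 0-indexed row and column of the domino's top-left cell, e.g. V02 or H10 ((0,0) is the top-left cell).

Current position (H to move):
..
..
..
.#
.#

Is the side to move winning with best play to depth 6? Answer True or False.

H winning at [../../../.#/.#]: True

ply 1, H at ../../../.#/.# | H00=-1→##/../../.#/.#; H10=+1→../##/../.#/.#*; H20=-1→../../##/.#/.#
ply 2, V at ../##/../.#/.# | V20=-1→../##/#./##/.#*; V30=-1→../##/../##/##
ply 3, H at ../##/#./##/.# | H00=+1→##/##/#./##/.#*
ply 4: ##/##/#./##/.# is terminal -1 (V); from ../../../.#/.# depth 6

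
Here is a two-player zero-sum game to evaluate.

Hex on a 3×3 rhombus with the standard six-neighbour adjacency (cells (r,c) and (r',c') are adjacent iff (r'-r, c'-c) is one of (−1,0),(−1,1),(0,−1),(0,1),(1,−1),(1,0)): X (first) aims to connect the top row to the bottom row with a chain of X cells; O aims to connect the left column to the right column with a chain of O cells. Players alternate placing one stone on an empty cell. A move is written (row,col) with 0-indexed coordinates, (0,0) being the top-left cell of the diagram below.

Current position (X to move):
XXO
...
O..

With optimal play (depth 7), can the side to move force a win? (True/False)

X winning at [XXO/.../O..]: False

ply 1, X at XXO/.../O.. | (1,0)=-1→XXO/X../O..*; (1,1)=-1→XXO/.X./O..; (1,2)=-1→XXO/..X/O..; (2,1)=-1→XXO/.../OX.; (2,2)=-1→XXO/.../O.X
ply 2, O at XXO/X../O.. | (1,1)=+1→XXO/XO./O..*; (1,2)=+1→XXO/X.O/O..; (2,1)=+1→XXO/X../OO.; (2,2)=+1→XXO/X../O.O
ply 3: XXO/XO./O.. is terminal -1 (X); from XXO/.../O.. depth 7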